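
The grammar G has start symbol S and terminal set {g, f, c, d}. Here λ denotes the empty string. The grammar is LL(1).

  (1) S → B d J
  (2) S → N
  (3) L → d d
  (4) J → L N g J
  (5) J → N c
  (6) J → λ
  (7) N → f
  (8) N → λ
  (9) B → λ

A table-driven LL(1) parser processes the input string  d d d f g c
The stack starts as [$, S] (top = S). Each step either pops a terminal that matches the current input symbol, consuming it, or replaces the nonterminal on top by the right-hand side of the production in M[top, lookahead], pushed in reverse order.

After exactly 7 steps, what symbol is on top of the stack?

step 1: stack=$ S  input=d d d f g c $  — expand S → B d J
step 2: stack=$ J d B  input=d d d f g c $  — expand B → λ
step 3: stack=$ J d  input=d d d f g c $  — match d
step 4: stack=$ J  input=d d f g c $  — expand J → L N g J
step 5: stack=$ J g N L  input=d d f g c $  — expand L → d d
step 6: stack=$ J g N d d  input=d d f g c $  — match d
step 7: stack=$ J g N d  input=d f g c $  — match d
Stack after step 7: $ J g N (top = N).

N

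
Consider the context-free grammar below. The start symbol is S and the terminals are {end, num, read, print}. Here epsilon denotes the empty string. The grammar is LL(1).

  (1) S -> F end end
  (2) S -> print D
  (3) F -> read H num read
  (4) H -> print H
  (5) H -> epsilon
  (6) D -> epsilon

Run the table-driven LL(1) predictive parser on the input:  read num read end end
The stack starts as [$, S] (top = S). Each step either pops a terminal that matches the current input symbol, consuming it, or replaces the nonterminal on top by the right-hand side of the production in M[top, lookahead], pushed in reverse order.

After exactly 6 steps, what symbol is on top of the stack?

end

     Stack                      Input                    Action
  1  $ S                        read num read end end $  expand S -> F end end
  2  $ end end F                read num read end end $  expand F -> read H num read
  3  $ end end read num H read  read num read end end $  match read
  4  $ end end read num H       num read end end $       expand H -> epsilon
  5  $ end end read num         num read end end $       match num
  6  $ end end read             read end end $           match read
Stack after step 6: $ end end (top = end).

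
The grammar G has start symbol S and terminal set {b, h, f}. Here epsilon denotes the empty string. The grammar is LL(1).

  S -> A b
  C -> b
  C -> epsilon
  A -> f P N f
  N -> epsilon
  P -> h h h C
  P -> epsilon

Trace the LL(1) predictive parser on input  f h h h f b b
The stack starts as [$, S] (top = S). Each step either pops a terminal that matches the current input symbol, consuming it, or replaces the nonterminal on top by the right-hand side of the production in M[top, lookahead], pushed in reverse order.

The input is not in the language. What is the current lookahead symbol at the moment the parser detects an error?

b

      Stack            Input            Action
   1  $ S              f h h h f b b $  expand S -> A b
   2  $ b A            f h h h f b b $  expand A -> f P N f
   3  $ b f N P f      f h h h f b b $  match f
   4  $ b f N P        h h h f b b $    expand P -> h h h C
   5  $ b f N C h h h  h h h f b b $    match h
   6  $ b f N C h h    h h f b b $      match h
   7  $ b f N C h      h f b b $        match h
   8  $ b f N C        f b b $          expand C -> epsilon
   9  $ b f N          f b b $          expand N -> epsilon
  10  $ b f            f b b $          match f
  11  $ b              b b $            match b
  12  $                b $              error: stack empty but input remains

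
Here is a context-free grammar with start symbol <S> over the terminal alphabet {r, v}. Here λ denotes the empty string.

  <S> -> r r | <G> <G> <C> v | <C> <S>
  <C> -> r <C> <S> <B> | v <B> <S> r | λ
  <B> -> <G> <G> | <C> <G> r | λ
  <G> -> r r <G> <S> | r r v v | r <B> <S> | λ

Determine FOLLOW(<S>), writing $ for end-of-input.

{$, r, v}

FIRST(<C>) = {λ, r, v}
FIRST(<G>) = {λ, r}
FIRST(<S>) = {r, v}  (via <G> <G> <C> v, <C> <S>)
FIRST(<B>) = {λ, r, v}  (via <G> <G>, <C> <G> r)
FOLLOW(<S>) includes $ since <S> is the start symbol.
FOLLOW(<C>): in <S>-><G> <G> <C> v, <C> is followed by v with FIRST {v}; in <S>-><C> <S>, <C> is followed by <S> with FIRST {r, v}; in <C>->r <C> <S> <B>, <C> is followed by <S> <B> with FIRST {r, v}; in <B>-><C> <G> r, <C> is followed by <G> r with FIRST {r}. Thus FOLLOW(<C>) = {r, v}.
FOLLOW(<B>): in <C>->r <C> <S> <B>, the suffix after <B> is empty, so FOLLOW(<B>) ⊇ FOLLOW(<C>) = {r, v}; in <C>->v <B> <S> r, <B> is followed by <S> r with FIRST {r, v}; in <G>->r <B> <S>, <B> is followed by <S> with FIRST {r, v}. Thus FOLLOW(<B>) = {r, v}.
FOLLOW(<G>): in <S>-><G> <G> <C> v (occurrence 1), <G> is followed by <G> <C> v with FIRST {r, v}; in <S>-><G> <G> <C> v (occurrence 2), <G> is followed by <C> v with FIRST {r, v}; in <B>-><G> <G> (occurrence 1), <G> is followed by <G> with FIRST {λ, r}; in <B>-><G> <G> (occurrence 1), the suffix after <G> is nullable, so FOLLOW(<G>) ⊇ FOLLOW(<B>) = {r, v}; in <B>-><G> <G> (occurrence 2), the suffix after <G> is empty, so FOLLOW(<G>) ⊇ FOLLOW(<B>) = {r, v}; in <B>-><C> <G> r, <G> is followed by r with FIRST {r}; in <G>->r r <G> <S>, <G> is followed by <S> with FIRST {r, v}. Thus FOLLOW(<G>) = {r, v}.
FOLLOW(<S>): in <S>-><C> <S>, the suffix after <S> is empty (adds nothing new); in <C>->r <C> <S> <B>, <S> is followed by <B> with FIRST {λ, r, v}; in <C>->r <C> <S> <B>, the suffix after <S> is nullable, so FOLLOW(<S>) ⊇ FOLLOW(<C>) = {r, v}; in <C>->v <B> <S> r, <S> is followed by r with FIRST {r}; in <G>->r r <G> <S>, the suffix after <S> is empty, so FOLLOW(<S>) ⊇ FOLLOW(<G>) = {r, v}; in <G>->r <B> <S>, the suffix after <S> is empty, so FOLLOW(<S>) ⊇ FOLLOW(<G>) = {r, v}. Thus FOLLOW(<S>) = {$, r, v}.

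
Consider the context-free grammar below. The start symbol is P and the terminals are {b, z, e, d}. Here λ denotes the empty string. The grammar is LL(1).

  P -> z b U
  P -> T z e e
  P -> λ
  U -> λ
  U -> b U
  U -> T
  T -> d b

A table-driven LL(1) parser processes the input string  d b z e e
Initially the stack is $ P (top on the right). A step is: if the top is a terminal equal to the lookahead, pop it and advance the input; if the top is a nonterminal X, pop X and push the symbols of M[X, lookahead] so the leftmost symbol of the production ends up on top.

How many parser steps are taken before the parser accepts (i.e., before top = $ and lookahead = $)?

step 1: stack=$ P  input=d b z e e $  — expand P -> T z e e
step 2: stack=$ e e z T  input=d b z e e $  — expand T -> d b
step 3: stack=$ e e z b d  input=d b z e e $  — match d
step 4: stack=$ e e z b  input=b z e e $  — match b
step 5: stack=$ e e z  input=z e e $  — match z
step 6: stack=$ e e  input=e e $  — match e
step 7: stack=$ e  input=e $  — match e
Accept reached after 7 steps.

7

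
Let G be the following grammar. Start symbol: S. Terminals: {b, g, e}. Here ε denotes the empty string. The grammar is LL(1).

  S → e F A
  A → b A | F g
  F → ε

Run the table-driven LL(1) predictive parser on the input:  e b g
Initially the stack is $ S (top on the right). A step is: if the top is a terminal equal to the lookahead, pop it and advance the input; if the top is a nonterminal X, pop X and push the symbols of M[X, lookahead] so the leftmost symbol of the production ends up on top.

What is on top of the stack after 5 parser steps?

     Stack    Input    Action
  1  $ S      e b g $  expand S → e F A
  2  $ A F e  e b g $  match e
  3  $ A F    b g $    expand F → ε
  4  $ A      b g $    expand A → b A
  5  $ A b    b g $    match b
Stack after step 5: $ A (top = A).

A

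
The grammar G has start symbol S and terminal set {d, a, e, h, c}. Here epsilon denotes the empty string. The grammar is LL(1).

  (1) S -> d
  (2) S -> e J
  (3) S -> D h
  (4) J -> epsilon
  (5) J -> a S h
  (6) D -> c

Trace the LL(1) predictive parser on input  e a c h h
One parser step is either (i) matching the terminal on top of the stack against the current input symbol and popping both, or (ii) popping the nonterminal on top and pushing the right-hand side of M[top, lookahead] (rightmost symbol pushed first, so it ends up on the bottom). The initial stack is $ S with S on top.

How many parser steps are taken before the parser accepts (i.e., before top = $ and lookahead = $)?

step 1: stack=$ S  input=e a c h h $  — expand S -> e J
step 2: stack=$ J e  input=e a c h h $  — match e
step 3: stack=$ J  input=a c h h $  — expand J -> a S h
step 4: stack=$ h S a  input=a c h h $  — match a
step 5: stack=$ h S  input=c h h $  — expand S -> D h
step 6: stack=$ h h D  input=c h h $  — expand D -> c
step 7: stack=$ h h c  input=c h h $  — match c
step 8: stack=$ h h  input=h h $  — match h
step 9: stack=$ h  input=h $  — match h
Accept reached after 9 steps.

9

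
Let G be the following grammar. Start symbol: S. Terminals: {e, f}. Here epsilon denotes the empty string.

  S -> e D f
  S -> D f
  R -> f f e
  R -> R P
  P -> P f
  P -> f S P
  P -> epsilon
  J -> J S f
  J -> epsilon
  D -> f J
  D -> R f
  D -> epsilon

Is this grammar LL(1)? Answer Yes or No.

No

FIRST(S) = {e, f}
FIRST(R) = {f}
FIRST(P) = {epsilon, f}
FIRST(J) = {epsilon, e, f}
FIRST(D) = {epsilon, f}
FOLLOW(S) = {$, f}
FOLLOW(R) = {f}
FOLLOW(P) = {f}
FOLLOW(J) = {e, f}
FOLLOW(D) = {f}
Cell M[D, f] receives both D -> f J and D -> R f and D -> epsilon — the grammar is not LL(1).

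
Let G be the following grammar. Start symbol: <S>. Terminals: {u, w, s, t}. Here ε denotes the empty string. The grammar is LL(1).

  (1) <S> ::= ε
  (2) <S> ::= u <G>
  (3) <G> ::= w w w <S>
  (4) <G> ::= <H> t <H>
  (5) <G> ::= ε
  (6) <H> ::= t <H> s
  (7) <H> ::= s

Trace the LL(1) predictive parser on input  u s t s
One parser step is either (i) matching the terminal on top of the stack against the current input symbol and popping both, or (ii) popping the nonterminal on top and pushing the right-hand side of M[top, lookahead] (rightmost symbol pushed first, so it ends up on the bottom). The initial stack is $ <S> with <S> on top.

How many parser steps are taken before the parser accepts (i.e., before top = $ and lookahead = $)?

8

step 1: stack=$ <S>  input=u s t s $  — expand <S> ::= u <G>
step 2: stack=$ <G> u  input=u s t s $  — match u
step 3: stack=$ <G>  input=s t s $  — expand <G> ::= <H> t <H>
step 4: stack=$ <H> t <H>  input=s t s $  — expand <H> ::= s
step 5: stack=$ <H> t s  input=s t s $  — match s
step 6: stack=$ <H> t  input=t s $  — match t
step 7: stack=$ <H>  input=s $  — expand <H> ::= s
step 8: stack=$ s  input=s $  — match s
Accept reached after 8 steps.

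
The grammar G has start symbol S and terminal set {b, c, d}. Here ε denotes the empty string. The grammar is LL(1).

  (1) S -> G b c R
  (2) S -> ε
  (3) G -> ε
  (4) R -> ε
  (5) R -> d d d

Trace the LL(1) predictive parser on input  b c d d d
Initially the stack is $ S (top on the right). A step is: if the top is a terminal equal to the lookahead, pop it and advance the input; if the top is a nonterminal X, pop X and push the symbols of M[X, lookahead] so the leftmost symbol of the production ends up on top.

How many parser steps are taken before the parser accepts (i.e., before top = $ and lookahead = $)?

     Stack      Input        Action
  1  $ S        b c d d d $  expand S -> G b c R
  2  $ R c b G  b c d d d $  expand G -> ε
  3  $ R c b    b c d d d $  match b
  4  $ R c      c d d d $    match c
  5  $ R        d d d $      expand R -> d d d
  6  $ d d d    d d d $      match d
  7  $ d d      d d $        match d
  8  $ d        d $          match d
Accept reached after 8 steps.

8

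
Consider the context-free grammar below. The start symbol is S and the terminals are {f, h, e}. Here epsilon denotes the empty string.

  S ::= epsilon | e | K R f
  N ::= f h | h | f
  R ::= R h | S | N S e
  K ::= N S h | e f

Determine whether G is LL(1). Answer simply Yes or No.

FIRST(S) = {epsilon, e, f, h}
FIRST(N) = {f, h}
FIRST(R) = {epsilon, e, f, h}
FIRST(K) = {e, f, h}
FOLLOW(S) = {$, e, f, h}
FOLLOW(N) = {e, f, h}
FOLLOW(R) = {f, h}
FOLLOW(K) = {e, f, h}
Cell M[N, f] receives both N ::= f h and N ::= f — the grammar is not LL(1).

No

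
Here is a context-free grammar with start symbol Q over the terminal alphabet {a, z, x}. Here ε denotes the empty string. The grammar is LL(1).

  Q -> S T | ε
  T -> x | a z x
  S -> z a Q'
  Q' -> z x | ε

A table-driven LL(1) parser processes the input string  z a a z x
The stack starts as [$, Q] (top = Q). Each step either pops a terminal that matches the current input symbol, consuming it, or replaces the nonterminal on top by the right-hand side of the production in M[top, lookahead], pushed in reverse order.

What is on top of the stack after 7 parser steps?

     Stack       Input        Action
  1  $ Q         z a a z x $  expand Q -> S T
  2  $ T S       z a a z x $  expand S -> z a Q'
  3  $ T Q' a z  z a a z x $  match z
  4  $ T Q' a    a a z x $    match a
  5  $ T Q'      a z x $      expand Q' -> ε
  6  $ T         a z x $      expand T -> a z x
  7  $ x z a     a z x $      match a
Stack after step 7: $ x z (top = z).

z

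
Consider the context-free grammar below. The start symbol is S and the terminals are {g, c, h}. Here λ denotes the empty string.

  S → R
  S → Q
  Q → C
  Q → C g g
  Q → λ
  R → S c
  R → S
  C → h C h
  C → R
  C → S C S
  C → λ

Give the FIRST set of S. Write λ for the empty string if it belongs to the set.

FIRST(S) = {λ, c, g, h}  (via R, Q)
FIRST(R) = {λ, c, g, h}  (via S c, S)
FIRST(C) = {λ, c, g, h}  (via R, S C S)
FIRST(Q) = {λ, c, g, h}  (via C, C g g)

{λ, c, g, h}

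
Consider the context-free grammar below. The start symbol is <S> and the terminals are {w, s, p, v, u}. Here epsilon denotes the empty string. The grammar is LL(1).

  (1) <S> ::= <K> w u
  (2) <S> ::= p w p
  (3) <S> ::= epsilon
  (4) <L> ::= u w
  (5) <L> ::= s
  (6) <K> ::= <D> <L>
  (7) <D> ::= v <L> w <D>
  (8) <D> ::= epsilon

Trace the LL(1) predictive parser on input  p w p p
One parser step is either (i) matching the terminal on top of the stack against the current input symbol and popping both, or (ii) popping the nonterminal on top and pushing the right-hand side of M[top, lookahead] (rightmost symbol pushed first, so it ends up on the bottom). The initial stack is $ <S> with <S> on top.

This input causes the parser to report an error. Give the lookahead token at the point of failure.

p

     Stack    Input      Action
  1  $ <S>    p w p p $  expand <S> ::= p w p
  2  $ p w p  p w p p $  match p
  3  $ p w    w p p $    match w
  4  $ p      p p $      match p
  5  $        p $        error: stack empty but input remains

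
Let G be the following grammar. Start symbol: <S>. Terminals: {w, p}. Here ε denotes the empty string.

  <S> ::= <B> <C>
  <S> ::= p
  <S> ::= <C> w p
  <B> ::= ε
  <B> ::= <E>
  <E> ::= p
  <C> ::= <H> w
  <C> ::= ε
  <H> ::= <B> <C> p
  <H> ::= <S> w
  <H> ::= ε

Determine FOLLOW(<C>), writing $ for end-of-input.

FIRST(<E>) = {p}
FIRST(<B>) = {ε, p}  (via <E>)
FIRST(<S>) = {ε, p, w}  (via <B> <C>, <C> w p)
FIRST(<C>) = {ε, p, w}  (via <H> w)
FIRST(<H>) = {ε, p, w}  (via <B> <C> p, <S> w)
FOLLOW(<S>) includes $ since <S> is the start symbol.
FOLLOW(<S>): in <H>::=<S> w, <S> is followed by w with FIRST {w}. Thus FOLLOW(<S>) = {$, w}.
FOLLOW(<B>): in <S>::=<B> <C>, <B> is followed by <C> with FIRST {ε, p, w}; in <S>::=<B> <C>, the suffix after <B> is nullable, so FOLLOW(<B>) ⊇ FOLLOW(<S>) = {$, w}; in <H>::=<B> <C> p, <B> is followed by <C> p with FIRST {p, w}. Thus FOLLOW(<B>) = {$, p, w}.
FOLLOW(<E>): in <B>::=<E>, the suffix after <E> is empty, so FOLLOW(<E>) ⊇ FOLLOW(<B>) = {$, p, w}. Thus FOLLOW(<E>) = {$, p, w}.
FOLLOW(<C>): in <S>::=<B> <C>, the suffix after <C> is empty, so FOLLOW(<C>) ⊇ FOLLOW(<S>) = {$, w}; in <S>::=<C> w p, <C> is followed by w p with FIRST {w}; in <H>::=<B> <C> p, <C> is followed by p with FIRST {p}. Thus FOLLOW(<C>) = {$, p, w}.
FOLLOW(<H>): in <C>::=<H> w, <H> is followed by w with FIRST {w}. Thus FOLLOW(<H>) = {w}.

{$, p, w}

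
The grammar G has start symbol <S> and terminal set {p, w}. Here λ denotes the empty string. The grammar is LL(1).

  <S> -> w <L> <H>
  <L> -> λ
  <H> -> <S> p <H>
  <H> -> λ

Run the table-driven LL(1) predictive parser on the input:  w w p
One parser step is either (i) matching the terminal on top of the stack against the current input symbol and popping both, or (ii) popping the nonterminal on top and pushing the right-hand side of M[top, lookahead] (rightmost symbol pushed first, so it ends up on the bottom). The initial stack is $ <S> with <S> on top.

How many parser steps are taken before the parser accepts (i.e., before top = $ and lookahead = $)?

10

      Stack              Input    Action
   1  $ <S>              w w p $  expand <S> -> w <L> <H>
   2  $ <H> <L> w        w w p $  match w
   3  $ <H> <L>          w p $    expand <L> -> λ
   4  $ <H>              w p $    expand <H> -> <S> p <H>
   5  $ <H> p <S>        w p $    expand <S> -> w <L> <H>
   6  $ <H> p <H> <L> w  w p $    match w
   7  $ <H> p <H> <L>    p $      expand <L> -> λ
   8  $ <H> p <H>        p $      expand <H> -> λ
   9  $ <H> p            p $      match p
  10  $ <H>              $        expand <H> -> λ
Accept reached after 10 steps.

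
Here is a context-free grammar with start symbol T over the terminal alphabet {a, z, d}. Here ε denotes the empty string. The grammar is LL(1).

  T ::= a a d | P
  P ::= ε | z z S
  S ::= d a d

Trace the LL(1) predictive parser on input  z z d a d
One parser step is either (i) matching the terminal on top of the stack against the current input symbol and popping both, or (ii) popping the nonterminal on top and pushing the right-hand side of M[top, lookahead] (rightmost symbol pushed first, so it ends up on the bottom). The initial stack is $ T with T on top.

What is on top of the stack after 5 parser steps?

step 1: stack=$ T  input=z z d a d $  — expand T ::= P
step 2: stack=$ P  input=z z d a d $  — expand P ::= z z S
step 3: stack=$ S z z  input=z z d a d $  — match z
step 4: stack=$ S z  input=z d a d $  — match z
step 5: stack=$ S  input=d a d $  — expand S ::= d a d
Stack after step 5: $ d a d (top = d).

d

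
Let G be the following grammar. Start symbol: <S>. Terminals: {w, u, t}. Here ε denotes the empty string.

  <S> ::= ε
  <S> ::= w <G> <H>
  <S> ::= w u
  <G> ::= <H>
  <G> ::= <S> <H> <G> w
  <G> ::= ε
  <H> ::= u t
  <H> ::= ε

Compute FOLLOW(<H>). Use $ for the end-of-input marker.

{$, u, w}

FIRST(<S>) = {ε, w}
FIRST(<H>) = {ε, u}
FIRST(<G>) = {ε, u, w}  (via <H>, <S> <H> <G> w)
FOLLOW(<S>) includes $ since <S> is the start symbol.
FOLLOW(<S>): in <G>::=<S> <H> <G> w, <S> is followed by <H> <G> w with FIRST {u, w}. Thus FOLLOW(<S>) = {$, u, w}.
FOLLOW(<G>): in <S>::=w <G> <H>, <G> is followed by <H> with FIRST {ε, u}; in <S>::=w <G> <H>, the suffix after <G> is nullable, so FOLLOW(<G>) ⊇ FOLLOW(<S>) = {$, u, w}; in <G>::=<S> <H> <G> w, <G> is followed by w with FIRST {w}. Thus FOLLOW(<G>) = {$, u, w}.
FOLLOW(<H>): in <S>::=w <G> <H>, the suffix after <H> is empty, so FOLLOW(<H>) ⊇ FOLLOW(<S>) = {$, u, w}; in <G>::=<H>, the suffix after <H> is empty, so FOLLOW(<H>) ⊇ FOLLOW(<G>) = {$, u, w}; in <G>::=<S> <H> <G> w, <H> is followed by <G> w with FIRST {u, w}. Thus FOLLOW(<H>) = {$, u, w}.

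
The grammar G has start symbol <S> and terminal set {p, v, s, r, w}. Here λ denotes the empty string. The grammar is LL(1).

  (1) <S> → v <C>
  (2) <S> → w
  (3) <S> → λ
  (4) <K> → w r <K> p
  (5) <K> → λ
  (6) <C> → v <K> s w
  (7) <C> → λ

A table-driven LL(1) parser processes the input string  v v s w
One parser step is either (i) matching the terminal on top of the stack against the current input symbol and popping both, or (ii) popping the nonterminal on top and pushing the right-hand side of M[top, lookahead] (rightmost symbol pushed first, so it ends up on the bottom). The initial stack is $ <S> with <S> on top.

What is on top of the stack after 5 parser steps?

     Stack        Input      Action
  1  $ <S>        v v s w $  expand <S> → v <C>
  2  $ <C> v      v v s w $  match v
  3  $ <C>        v s w $    expand <C> → v <K> s w
  4  $ w s <K> v  v s w $    match v
  5  $ w s <K>    s w $      expand <K> → λ
Stack after step 5: $ w s (top = s).

s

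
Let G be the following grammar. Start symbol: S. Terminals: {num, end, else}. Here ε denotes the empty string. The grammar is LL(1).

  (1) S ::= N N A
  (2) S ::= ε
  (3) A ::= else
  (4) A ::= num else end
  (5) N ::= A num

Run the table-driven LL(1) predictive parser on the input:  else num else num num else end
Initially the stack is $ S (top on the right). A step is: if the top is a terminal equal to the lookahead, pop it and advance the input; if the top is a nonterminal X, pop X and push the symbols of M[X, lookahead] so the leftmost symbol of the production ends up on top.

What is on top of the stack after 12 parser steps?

step 1: stack=$ S  input=else num else num num else end $  — expand S ::= N N A
step 2: stack=$ A N N  input=else num else num num else end $  — expand N ::= A num
step 3: stack=$ A N num A  input=else num else num num else end $  — expand A ::= else
step 4: stack=$ A N num else  input=else num else num num else end $  — match else
step 5: stack=$ A N num  input=num else num num else end $  — match num
step 6: stack=$ A N  input=else num num else end $  — expand N ::= A num
step 7: stack=$ A num A  input=else num num else end $  — expand A ::= else
step 8: stack=$ A num else  input=else num num else end $  — match else
step 9: stack=$ A num  input=num num else end $  — match num
step 10: stack=$ A  input=num else end $  — expand A ::= num else end
step 11: stack=$ end else num  input=num else end $  — match num
step 12: stack=$ end else  input=else end $  — match else
Stack after step 12: $ end (top = end).

end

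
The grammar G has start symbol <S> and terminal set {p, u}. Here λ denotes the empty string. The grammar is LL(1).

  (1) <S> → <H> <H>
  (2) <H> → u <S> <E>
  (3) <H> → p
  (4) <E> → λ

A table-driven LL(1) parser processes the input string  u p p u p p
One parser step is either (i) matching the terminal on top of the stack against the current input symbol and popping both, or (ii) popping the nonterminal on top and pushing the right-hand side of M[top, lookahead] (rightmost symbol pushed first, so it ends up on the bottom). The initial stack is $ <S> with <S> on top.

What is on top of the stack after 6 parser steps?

<H>

     Stack              Input          Action
  1  $ <S>              u p p u p p $  expand <S> → <H> <H>
  2  $ <H> <H>          u p p u p p $  expand <H> → u <S> <E>
  3  $ <H> <E> <S> u    u p p u p p $  match u
  4  $ <H> <E> <S>      p p u p p $    expand <S> → <H> <H>
  5  $ <H> <E> <H> <H>  p p u p p $    expand <H> → p
  6  $ <H> <E> <H> p    p p u p p $    match p
Stack after step 6: $ <H> <E> <H> (top = <H>).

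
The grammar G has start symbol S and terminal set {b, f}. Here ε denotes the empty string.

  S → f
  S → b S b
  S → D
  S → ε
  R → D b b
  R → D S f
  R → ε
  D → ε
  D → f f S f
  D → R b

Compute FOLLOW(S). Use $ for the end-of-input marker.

FIRST(S): from S→f we get {f}; from S→b S b we get {b}; from S→D we get {ε, b, f}; from S→ε we get {ε}. So FIRST(S) = {ε, b, f}.
FIRST(R): from R→D b b we get {b, f}; from R→D S f we get {b, f}; from R→ε we get {ε}. So FIRST(R) = {ε, b, f}.
FIRST(D): from D→ε we get {ε}; from D→f f S f we get {f}; from D→R b we get {b, f}. So FIRST(D) = {ε, b, f}.
FOLLOW(S) includes $ since S is the start symbol.
FOLLOW(S): in S→b S b, S is followed by b with FIRST {b}; in R→D S f, S is followed by f with FIRST {f}; in D→f f S f, S is followed by f with FIRST {f}. Thus FOLLOW(S) = {$, b, f}.
FOLLOW(R): in D→R b, R is followed by b with FIRST {b}. Thus FOLLOW(R) = {b}.
FOLLOW(D): in S→D, the suffix after D is empty, so FOLLOW(D) ⊇ FOLLOW(S) = {$, b, f}; in R→D b b, D is followed by b b with FIRST {b}; in R→D S f, D is followed by S f with FIRST {b, f}. Thus FOLLOW(D) = {$, b, f}.

{$, b, f}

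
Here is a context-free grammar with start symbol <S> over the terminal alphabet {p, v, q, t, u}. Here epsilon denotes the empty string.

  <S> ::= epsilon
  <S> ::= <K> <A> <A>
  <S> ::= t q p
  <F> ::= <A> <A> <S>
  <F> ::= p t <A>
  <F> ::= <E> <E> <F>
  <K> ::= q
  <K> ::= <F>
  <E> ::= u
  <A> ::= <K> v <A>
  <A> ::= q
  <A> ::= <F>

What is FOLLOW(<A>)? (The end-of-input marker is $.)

{$, p, q, t, u, v}

FIRST(<E>) = {u}
FIRST(<S>) = {epsilon, p, q, t, u}  (via <K> <A> <A>)
FIRST(<F>) = {p, q, u}  (via <A> <A> <S>, <E> <E> <F>)
FIRST(<K>) = {p, q, u}  (via <F>)
FIRST(<A>) = {p, q, u}  (via <K> v <A>, <F>)
FOLLOW(<S>) includes $ since <S> is the start symbol.
FOLLOW(<K>): in <S>::=<K> <A> <A>, <K> is followed by <A> <A> with FIRST {p, q, u}; in <A>::=<K> v <A>, <K> is followed by v <A> with FIRST {v}. Thus FOLLOW(<K>) = {p, q, u, v}.
FOLLOW(<E>): in <F>::=<E> <E> <F> (occurrence 1), <E> is followed by <E> <F> with FIRST {u}; in <F>::=<E> <E> <F> (occurrence 2), <E> is followed by <F> with FIRST {p, q, u}. Thus FOLLOW(<E>) = {p, q, u}.
FOLLOW(<S>): in <F>::=<A> <A> <S>, the suffix after <S> is empty, so FOLLOW(<S>) ⊇ FOLLOW(<F>) = {$, p, q, t, u, v}. Thus FOLLOW(<S>) = {$, p, q, t, u, v}.
FOLLOW(<F>): in <F>::=<E> <E> <F>, the suffix after <F> is empty (adds nothing new); in <K>::=<F>, the suffix after <F> is empty, so FOLLOW(<F>) ⊇ FOLLOW(<K>) = {p, q, u, v}; in <A>::=<F>, the suffix after <F> is empty, so FOLLOW(<F>) ⊇ FOLLOW(<A>) = {$, p, q, t, u, v}. Thus FOLLOW(<F>) = {$, p, q, t, u, v}.
FOLLOW(<A>): in <S>::=<K> <A> <A> (occurrence 1), <A> is followed by <A> with FIRST {p, q, u}; in <S>::=<K> <A> <A> (occurrence 2), the suffix after <A> is empty, so FOLLOW(<A>) ⊇ FOLLOW(<S>) = {$, p, q, t, u, v}; in <F>::=<A> <A> <S> (occurrence 1), <A> is followed by <A> <S> with FIRST {p, q, u}; in <F>::=<A> <A> <S> (occurrence 2), <A> is followed by <S> with FIRST {epsilon, p, q, t, u}; in <F>::=<A> <A> <S> (occurrence 2), the suffix after <A> is nullable, so FOLLOW(<A>) ⊇ FOLLOW(<F>) = {$, p, q, t, u, v}; in <F>::=p t <A>, the suffix after <A> is empty, so FOLLOW(<A>) ⊇ FOLLOW(<F>) = {$, p, q, t, u, v}; in <A>::=<K> v <A>, the suffix after <A> is empty (adds nothing new). Thus FOLLOW(<A>) = {$, p, q, t, u, v}.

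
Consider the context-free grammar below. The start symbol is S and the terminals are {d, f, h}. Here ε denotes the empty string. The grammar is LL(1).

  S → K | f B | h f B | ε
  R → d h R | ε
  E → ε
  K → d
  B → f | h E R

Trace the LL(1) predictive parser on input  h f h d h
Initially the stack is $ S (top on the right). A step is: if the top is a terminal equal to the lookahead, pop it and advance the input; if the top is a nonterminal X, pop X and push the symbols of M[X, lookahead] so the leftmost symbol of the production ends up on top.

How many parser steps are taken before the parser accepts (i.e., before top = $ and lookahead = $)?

      Stack    Input        Action
   1  $ S      h f h d h $  expand S → h f B
   2  $ B f h  h f h d h $  match h
   3  $ B f    f h d h $    match f
   4  $ B      h d h $      expand B → h E R
   5  $ R E h  h d h $      match h
   6  $ R E    d h $        expand E → ε
   7  $ R      d h $        expand R → d h R
   8  $ R h d  d h $        match d
   9  $ R h    h $          match h
  10  $ R      $            expand R → ε
Accept reached after 10 steps.

10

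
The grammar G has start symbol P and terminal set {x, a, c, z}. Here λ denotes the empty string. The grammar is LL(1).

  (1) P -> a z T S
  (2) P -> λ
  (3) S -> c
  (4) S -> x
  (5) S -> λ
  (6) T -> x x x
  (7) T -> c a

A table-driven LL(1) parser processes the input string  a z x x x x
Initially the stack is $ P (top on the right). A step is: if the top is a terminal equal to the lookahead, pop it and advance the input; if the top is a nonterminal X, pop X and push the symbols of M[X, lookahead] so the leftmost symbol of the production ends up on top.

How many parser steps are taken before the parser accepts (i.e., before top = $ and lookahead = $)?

9

step 1: stack=$ P  input=a z x x x x $  — expand P -> a z T S
step 2: stack=$ S T z a  input=a z x x x x $  — match a
step 3: stack=$ S T z  input=z x x x x $  — match z
step 4: stack=$ S T  input=x x x x $  — expand T -> x x x
step 5: stack=$ S x x x  input=x x x x $  — match x
step 6: stack=$ S x x  input=x x x $  — match x
step 7: stack=$ S x  input=x x $  — match x
step 8: stack=$ S  input=x $  — expand S -> x
step 9: stack=$ x  input=x $  — match x
Accept reached after 9 steps.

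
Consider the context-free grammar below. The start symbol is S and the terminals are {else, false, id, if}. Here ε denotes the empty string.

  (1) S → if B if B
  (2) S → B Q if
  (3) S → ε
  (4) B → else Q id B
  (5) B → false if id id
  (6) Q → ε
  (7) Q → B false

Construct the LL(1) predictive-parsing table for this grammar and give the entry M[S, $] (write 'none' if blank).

S → ε

FIRST(B) = {else, false}
FIRST(S) = {ε, else, false, if}  (via B Q if)
FIRST(Q) = {ε, else, false}  (via B false)
FOLLOW(S) includes $ since S is the start symbol.
FOLLOW(S): S appears on no right-hand side. Thus FOLLOW(S) = {$}.
For S → if B if B: FIRST(if B if B) = {if}, so it goes in M[S, t] for t ∈ {if}.
For S → B Q if: FIRST(B Q if) = {else, false}, so it goes in M[S, t] for t ∈ {else, false}.
For S → ε: FIRST(ε) = {ε}, so it goes in M[S, t] for t ∈ {}; since ε ∈ FIRST, also for every t ∈ FOLLOW(S) = {$}.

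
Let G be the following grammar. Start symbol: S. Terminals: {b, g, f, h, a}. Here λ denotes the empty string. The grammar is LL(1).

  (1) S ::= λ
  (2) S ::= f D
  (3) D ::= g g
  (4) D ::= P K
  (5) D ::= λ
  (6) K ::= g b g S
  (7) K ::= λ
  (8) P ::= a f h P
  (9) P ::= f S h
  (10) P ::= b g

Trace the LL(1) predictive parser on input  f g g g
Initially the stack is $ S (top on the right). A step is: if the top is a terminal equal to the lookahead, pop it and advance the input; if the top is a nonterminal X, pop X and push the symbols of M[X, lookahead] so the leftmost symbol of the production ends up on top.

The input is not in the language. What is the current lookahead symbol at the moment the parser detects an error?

     Stack  Input      Action
  1  $ S    f g g g $  expand S ::= f D
  2  $ D f  f g g g $  match f
  3  $ D    g g g $    expand D ::= g g
  4  $ g g  g g g $    match g
  5  $ g    g g $      match g
  6  $      g $        error: stack empty but input remains

g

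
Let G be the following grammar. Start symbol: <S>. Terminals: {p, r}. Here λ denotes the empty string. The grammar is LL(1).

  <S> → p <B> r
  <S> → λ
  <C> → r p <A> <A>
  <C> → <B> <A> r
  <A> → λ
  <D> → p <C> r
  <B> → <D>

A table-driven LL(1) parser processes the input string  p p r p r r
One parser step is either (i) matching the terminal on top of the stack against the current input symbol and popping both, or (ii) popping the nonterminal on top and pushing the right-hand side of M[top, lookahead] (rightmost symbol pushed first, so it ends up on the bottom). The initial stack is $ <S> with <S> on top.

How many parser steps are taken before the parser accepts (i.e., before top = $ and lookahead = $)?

12

step 1: stack=$ <S>  input=p p r p r r $  — expand <S> → p <B> r
step 2: stack=$ r <B> p  input=p p r p r r $  — match p
step 3: stack=$ r <B>  input=p r p r r $  — expand <B> → <D>
step 4: stack=$ r <D>  input=p r p r r $  — expand <D> → p <C> r
step 5: stack=$ r r <C> p  input=p r p r r $  — match p
step 6: stack=$ r r <C>  input=r p r r $  — expand <C> → r p <A> <A>
step 7: stack=$ r r <A> <A> p r  input=r p r r $  — match r
step 8: stack=$ r r <A> <A> p  input=p r r $  — match p
step 9: stack=$ r r <A> <A>  input=r r $  — expand <A> → λ
step 10: stack=$ r r <A>  input=r r $  — expand <A> → λ
step 11: stack=$ r r  input=r r $  — match r
step 12: stack=$ r  input=r $  — match r
Accept reached after 12 steps.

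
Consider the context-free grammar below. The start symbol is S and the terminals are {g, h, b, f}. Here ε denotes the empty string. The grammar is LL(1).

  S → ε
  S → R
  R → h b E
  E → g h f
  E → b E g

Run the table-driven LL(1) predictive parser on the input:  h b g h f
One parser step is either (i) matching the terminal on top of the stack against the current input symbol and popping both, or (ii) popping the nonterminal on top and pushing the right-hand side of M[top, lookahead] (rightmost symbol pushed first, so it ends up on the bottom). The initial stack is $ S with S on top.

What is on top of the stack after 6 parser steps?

h

     Stack    Input        Action
  1  $ S      h b g h f $  expand S → R
  2  $ R      h b g h f $  expand R → h b E
  3  $ E b h  h b g h f $  match h
  4  $ E b    b g h f $    match b
  5  $ E      g h f $      expand E → g h f
  6  $ f h g  g h f $      match g
Stack after step 6: $ f h (top = h).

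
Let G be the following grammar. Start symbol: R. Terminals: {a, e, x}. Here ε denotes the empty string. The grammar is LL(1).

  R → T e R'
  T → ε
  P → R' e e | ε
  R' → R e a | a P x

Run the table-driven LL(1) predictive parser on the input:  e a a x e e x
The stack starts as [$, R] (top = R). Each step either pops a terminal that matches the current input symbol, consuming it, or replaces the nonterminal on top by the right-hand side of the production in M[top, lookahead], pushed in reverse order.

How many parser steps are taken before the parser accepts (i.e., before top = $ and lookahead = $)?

13

      Stack          Input            Action
   1  $ R            e a a x e e x $  expand R → T e R'
   2  $ R' e T       e a a x e e x $  expand T → ε
   3  $ R' e         e a a x e e x $  match e
   4  $ R'           a a x e e x $    expand R' → a P x
   5  $ x P a        a a x e e x $    match a
   6  $ x P          a x e e x $      expand P → R' e e
   7  $ x e e R'     a x e e x $      expand R' → a P x
   8  $ x e e x P a  a x e e x $      match a
   9  $ x e e x P    x e e x $        expand P → ε
  10  $ x e e x      x e e x $        match x
  11  $ x e e        e e x $          match e
  12  $ x e          e x $            match e
  13  $ x            x $              match x
Accept reached after 13 steps.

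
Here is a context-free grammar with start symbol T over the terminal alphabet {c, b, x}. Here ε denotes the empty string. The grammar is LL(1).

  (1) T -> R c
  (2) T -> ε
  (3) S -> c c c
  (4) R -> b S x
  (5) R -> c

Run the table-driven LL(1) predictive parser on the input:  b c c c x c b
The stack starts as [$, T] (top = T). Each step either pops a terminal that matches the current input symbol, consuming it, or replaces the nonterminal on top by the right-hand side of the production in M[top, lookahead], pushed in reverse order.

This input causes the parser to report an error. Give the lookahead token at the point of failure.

step 1: stack=$ T  input=b c c c x c b $  — expand T -> R c
step 2: stack=$ c R  input=b c c c x c b $  — expand R -> b S x
step 3: stack=$ c x S b  input=b c c c x c b $  — match b
step 4: stack=$ c x S  input=c c c x c b $  — expand S -> c c c
step 5: stack=$ c x c c c  input=c c c x c b $  — match c
step 6: stack=$ c x c c  input=c c x c b $  — match c
step 7: stack=$ c x c  input=c x c b $  — match c
step 8: stack=$ c x  input=x c b $  — match x
step 9: stack=$ c  input=c b $  — match c
step 10: stack=$  input=b $  — error: stack empty but input remains

b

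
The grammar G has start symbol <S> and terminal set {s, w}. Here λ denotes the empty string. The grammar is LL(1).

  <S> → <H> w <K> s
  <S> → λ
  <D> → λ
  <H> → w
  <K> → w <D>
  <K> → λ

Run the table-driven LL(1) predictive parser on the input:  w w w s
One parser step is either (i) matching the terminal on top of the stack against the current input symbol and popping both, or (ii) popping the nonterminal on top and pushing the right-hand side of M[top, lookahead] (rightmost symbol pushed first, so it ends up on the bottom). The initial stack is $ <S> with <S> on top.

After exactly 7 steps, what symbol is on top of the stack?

s

step 1: stack=$ <S>  input=w w w s $  — expand <S> → <H> w <K> s
step 2: stack=$ s <K> w <H>  input=w w w s $  — expand <H> → w
step 3: stack=$ s <K> w w  input=w w w s $  — match w
step 4: stack=$ s <K> w  input=w w s $  — match w
step 5: stack=$ s <K>  input=w s $  — expand <K> → w <D>
step 6: stack=$ s <D> w  input=w s $  — match w
step 7: stack=$ s <D>  input=s $  — expand <D> → λ
Stack after step 7: $ s (top = s).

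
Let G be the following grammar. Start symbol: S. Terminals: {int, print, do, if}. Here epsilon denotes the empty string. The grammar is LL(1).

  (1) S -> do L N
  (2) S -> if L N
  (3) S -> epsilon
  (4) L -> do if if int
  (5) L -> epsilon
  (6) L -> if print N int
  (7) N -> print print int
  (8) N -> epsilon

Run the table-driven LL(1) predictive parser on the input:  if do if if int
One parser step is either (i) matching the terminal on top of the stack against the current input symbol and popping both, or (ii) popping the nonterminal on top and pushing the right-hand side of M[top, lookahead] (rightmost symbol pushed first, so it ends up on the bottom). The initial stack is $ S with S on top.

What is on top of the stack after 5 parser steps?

if

     Stack             Input              Action
  1  $ S               if do if if int $  expand S -> if L N
  2  $ N L if          if do if if int $  match if
  3  $ N L             do if if int $     expand L -> do if if int
  4  $ N int if if do  do if if int $     match do
  5  $ N int if if     if if int $        match if
Stack after step 5: $ N int if (top = if).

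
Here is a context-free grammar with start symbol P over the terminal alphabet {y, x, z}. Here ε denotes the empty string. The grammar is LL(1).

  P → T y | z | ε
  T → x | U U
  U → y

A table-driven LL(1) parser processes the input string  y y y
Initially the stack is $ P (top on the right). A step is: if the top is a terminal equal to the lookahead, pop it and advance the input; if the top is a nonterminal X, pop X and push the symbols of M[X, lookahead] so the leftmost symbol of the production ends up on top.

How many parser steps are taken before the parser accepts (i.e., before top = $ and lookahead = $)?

     Stack    Input    Action
  1  $ P      y y y $  expand P → T y
  2  $ y T    y y y $  expand T → U U
  3  $ y U U  y y y $  expand U → y
  4  $ y U y  y y y $  match y
  5  $ y U    y y $    expand U → y
  6  $ y y    y y $    match y
  7  $ y      y $      match y
Accept reached after 7 steps.

7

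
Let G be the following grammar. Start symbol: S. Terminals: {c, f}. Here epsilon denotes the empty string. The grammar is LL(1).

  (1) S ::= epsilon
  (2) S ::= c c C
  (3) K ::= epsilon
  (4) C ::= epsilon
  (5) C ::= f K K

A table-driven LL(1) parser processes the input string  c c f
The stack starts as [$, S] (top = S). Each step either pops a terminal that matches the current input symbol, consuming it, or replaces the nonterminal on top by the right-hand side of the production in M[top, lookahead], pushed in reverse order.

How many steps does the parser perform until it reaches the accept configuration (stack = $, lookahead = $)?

7

step 1: stack=$ S  input=c c f $  — expand S ::= c c C
step 2: stack=$ C c c  input=c c f $  — match c
step 3: stack=$ C c  input=c f $  — match c
step 4: stack=$ C  input=f $  — expand C ::= f K K
step 5: stack=$ K K f  input=f $  — match f
step 6: stack=$ K K  input=$  — expand K ::= epsilon
step 7: stack=$ K  input=$  — expand K ::= epsilon
Accept reached after 7 steps.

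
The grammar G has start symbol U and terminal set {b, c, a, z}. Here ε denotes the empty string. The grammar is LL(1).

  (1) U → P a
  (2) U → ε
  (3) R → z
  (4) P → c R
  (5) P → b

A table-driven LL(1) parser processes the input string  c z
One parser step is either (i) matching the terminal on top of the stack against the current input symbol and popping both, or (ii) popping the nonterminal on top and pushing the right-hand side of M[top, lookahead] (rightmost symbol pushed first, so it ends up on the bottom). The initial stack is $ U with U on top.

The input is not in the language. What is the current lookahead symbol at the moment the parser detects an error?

step 1: stack=$ U  input=c z $  — expand U → P a
step 2: stack=$ a P  input=c z $  — expand P → c R
step 3: stack=$ a R c  input=c z $  — match c
step 4: stack=$ a R  input=z $  — expand R → z
step 5: stack=$ a z  input=z $  — match z
step 6: stack=$ a  input=$  — error: top is terminal a but lookahead is $

$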